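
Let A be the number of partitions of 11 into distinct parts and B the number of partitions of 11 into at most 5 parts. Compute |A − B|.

25

Partitions of 11 into distinct parts: 12.
Partitions of 11 into at most 5 parts: 37.
|12 − 37| = 25.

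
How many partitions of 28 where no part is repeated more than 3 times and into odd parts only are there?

Enumerating by decreasing first part gives 78 partitions in all.

78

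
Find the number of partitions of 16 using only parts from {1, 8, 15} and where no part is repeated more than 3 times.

2

Enumerating:
15, 1
8, 8
That's 2 in total.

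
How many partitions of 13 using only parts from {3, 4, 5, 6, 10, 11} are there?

They are:
10+3
6+4+3
5+5+3
5+4+4
4+3+3+3
Counting gives 5.

5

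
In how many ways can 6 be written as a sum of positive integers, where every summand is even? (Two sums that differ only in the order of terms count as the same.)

The partitions of 6 that satisfy the conditions:
6
2 + 4
2 + 2 + 2
That's 3 in total.

3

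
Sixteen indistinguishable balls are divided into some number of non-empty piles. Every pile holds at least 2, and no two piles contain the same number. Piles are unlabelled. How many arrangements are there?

17

They are:
16
14, 2
13, 3
12, 4
11, 5
11, 3, 2
10, 6
10, 4, 2
9, 7
9, 5, 2
9, 4, 3
8, 6, 2
8, 5, 3
7, 6, 3
7, 5, 4
7, 4, 3, 2
6, 5, 3, 2
That's 17 in total.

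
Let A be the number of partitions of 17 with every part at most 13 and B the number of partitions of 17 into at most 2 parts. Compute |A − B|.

Partitions of 17 with every part at most 13: 290.
Partitions of 17 into at most 2 parts: 9.
|290 − 9| = 281.

281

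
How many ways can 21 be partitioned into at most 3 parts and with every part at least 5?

Enumerating:
21
5 + 16
6 + 15
7 + 14
8 + 13
9 + 12
10 + 11
5 + 5 + 11
5 + 6 + 10
5 + 7 + 9
6 + 6 + 9
5 + 8 + 8
6 + 7 + 8
7 + 7 + 7
Counting gives 14.

14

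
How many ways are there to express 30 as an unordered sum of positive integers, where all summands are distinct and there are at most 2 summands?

15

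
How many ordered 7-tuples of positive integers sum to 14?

Place 6 bars in the 13 internal gaps of a row of 14 dots: C(13,6) = 1716.

1716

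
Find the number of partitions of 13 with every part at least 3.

They are:
13
10, 3
9, 4
8, 5
7, 6
7, 3, 3
6, 4, 3
5, 5, 3
5, 4, 4
4, 3, 3, 3

10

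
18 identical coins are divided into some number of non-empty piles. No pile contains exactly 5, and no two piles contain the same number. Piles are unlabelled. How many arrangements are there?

A partial list (first 12 by largest part):
18
17,1
16,2
15,3
15,2,1
14,4
14,3,1
13,4,1
13,3,2
12,6
12,4,2
12,3,2,1
…and 20 more, for 32 total.

32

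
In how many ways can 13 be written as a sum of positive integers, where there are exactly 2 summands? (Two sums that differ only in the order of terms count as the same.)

6

They are:
1+12
2+11
3+10
4+9
5+8
6+7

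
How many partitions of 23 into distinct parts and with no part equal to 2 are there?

A partial list (first 12 by largest part):
23
1+22
3+20
4+19
1+3+19
5+18
1+4+18
6+17
1+5+17
7+16
1+6+16
3+4+16
…and 48 more, for 60 total.

60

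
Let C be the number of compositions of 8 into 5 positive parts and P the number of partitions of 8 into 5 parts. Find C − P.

32

Ordered (compositions into 5 parts): C(7,4) = 35.
Unordered (partitions into 5 parts): 3.
Difference: 35 − 3 = 32.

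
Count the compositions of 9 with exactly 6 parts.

56

By stars and bars with positive parts, the count is C(8,5) = 56.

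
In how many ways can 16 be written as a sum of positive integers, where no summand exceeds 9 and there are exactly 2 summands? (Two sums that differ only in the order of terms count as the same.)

They are:
7, 9
8, 8

2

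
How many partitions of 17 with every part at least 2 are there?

66

There are too many to list fully; the first 12 (by largest part) are:
17
15,2
14,3
13,4
13,2,2
12,5
12,3,2
11,6
11,4,2
11,3,3
11,2,2,2
10,7
…and 54 more, for 66 total.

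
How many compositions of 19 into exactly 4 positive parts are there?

816

A composition of 19 into 4 positive parts is chosen by placing 3 dividers among the 18 gaps between 19 units: C(18,3) = 816.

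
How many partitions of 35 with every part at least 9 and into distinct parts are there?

Enumerating:
35
26 + 9
25 + 10
24 + 11
23 + 12
22 + 13
21 + 14
20 + 15
19 + 16
18 + 17
16 + 10 + 9
15 + 11 + 9
14 + 12 + 9
14 + 11 + 10
13 + 12 + 10
Counting gives 15.

15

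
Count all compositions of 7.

64

The number of compositions of n is 2^(n−1); here 2^6 = 64.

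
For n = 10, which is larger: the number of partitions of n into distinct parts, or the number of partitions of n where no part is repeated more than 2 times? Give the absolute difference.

12

Partitions of 10 into distinct parts: 10.
Partitions of 10 where no part is repeated more than 2 times: 22.
|10 − 22| = 12.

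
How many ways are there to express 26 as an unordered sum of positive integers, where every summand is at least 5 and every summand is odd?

The partitions of 26 that satisfy the conditions:
5 + 21
7 + 19
9 + 17
11 + 15
13 + 13
5 + 5 + 5 + 11
5 + 5 + 7 + 9
5 + 7 + 7 + 7

8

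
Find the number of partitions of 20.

A full systematic count gives 627.

627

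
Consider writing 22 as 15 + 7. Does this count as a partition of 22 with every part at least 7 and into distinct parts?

Yes

The parts sum to 22, and the condition 'every summand is at least 7' holds; the condition 'all summands are distinct' holds.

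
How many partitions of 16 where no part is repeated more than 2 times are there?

89

There are 89 such partitions.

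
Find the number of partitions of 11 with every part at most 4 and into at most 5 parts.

11

Listing the qualifying partitions of 11:
4 + 4 + 3
4 + 4 + 2 + 1
4 + 4 + 1 + 1 + 1
4 + 3 + 3 + 1
4 + 3 + 2 + 2
4 + 3 + 2 + 1 + 1
4 + 2 + 2 + 2 + 1
3 + 3 + 3 + 2
3 + 3 + 3 + 1 + 1
3 + 3 + 2 + 2 + 1
3 + 2 + 2 + 2 + 2
That's 11 in total.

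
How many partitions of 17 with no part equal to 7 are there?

There are 255 such partitions.

255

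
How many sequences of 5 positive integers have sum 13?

Place 4 bars in the 12 internal gaps of a row of 13 dots: C(12,4) = 495.

495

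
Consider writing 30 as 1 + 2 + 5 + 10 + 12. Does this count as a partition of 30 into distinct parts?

The parts sum to 30, and the condition 'all summands are distinct' holds.

Yes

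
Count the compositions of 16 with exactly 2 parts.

15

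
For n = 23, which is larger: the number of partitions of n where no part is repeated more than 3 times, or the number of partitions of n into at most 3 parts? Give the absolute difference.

Partitions of 23 where no part is repeated more than 3 times: 592.
Partitions of 23 into at most 3 parts: 56.
|592 − 56| = 536.

536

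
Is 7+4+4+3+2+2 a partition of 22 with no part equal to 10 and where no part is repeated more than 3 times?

Yes

The parts sum to 22, and the condition 'no summand equals 10' holds; the condition 'no summand is used more than 3 times' holds.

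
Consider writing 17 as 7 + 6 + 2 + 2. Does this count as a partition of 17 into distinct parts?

No

The parts sum to 17, and the condition 'all summands are distinct' is violated.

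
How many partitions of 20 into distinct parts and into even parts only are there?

They are:
20
18, 2
16, 4
14, 6
14, 4, 2
12, 8
12, 6, 2
10, 8, 2
10, 6, 4
8, 6, 4, 2
That's 10 in total.

10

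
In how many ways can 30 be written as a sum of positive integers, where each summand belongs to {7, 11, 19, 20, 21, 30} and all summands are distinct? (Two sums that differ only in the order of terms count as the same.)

Enumerating:
30
11+19
That's 2 in total.

2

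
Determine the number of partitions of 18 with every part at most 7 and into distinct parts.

7

Enumerating:
7+6+5
7+6+4+1
7+6+3+2
7+5+4+2
7+5+3+2+1
6+5+4+3
6+5+4+2+1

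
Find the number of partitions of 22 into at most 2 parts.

12

The partitions of 22 that satisfy the conditions:
22
21,1
20,2
19,3
18,4
17,5
16,6
15,7
14,8
13,9
12,10
11,11
Counting gives 12.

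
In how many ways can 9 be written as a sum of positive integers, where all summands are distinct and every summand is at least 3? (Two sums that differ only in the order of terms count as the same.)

3

Enumerating:
9
6, 3
5, 4
That's 3 in total.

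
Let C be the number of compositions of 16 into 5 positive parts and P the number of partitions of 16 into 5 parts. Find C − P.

Compositions: C(15,4) = 1365.
Partitions of 16 into exactly 5 parts: 37.
Difference: 1365 − 37 = 1328.

1328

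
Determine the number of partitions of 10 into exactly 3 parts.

8

Enumerating:
1+1+8
1+2+7
1+3+6
2+2+6
1+4+5
2+3+5
2+4+4
3+3+4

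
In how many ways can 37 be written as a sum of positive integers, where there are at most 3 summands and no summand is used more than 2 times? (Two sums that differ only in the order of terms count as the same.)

There are 133 such partitions.

133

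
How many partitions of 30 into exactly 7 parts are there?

Systematic enumeration (by largest part, then next-largest, …) yields 618.

618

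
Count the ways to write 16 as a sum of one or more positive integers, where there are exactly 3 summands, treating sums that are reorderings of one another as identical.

21

Listing the qualifying partitions of 16:
1, 1, 14
1, 2, 13
1, 3, 12
2, 2, 12
1, 4, 11
2, 3, 11
1, 5, 10
2, 4, 10
3, 3, 10
1, 6, 9
2, 5, 9
3, 4, 9
1, 7, 8
2, 6, 8
3, 5, 8
4, 4, 8
2, 7, 7
3, 6, 7
4, 5, 7
4, 6, 6
5, 5, 6
That's 21 in total.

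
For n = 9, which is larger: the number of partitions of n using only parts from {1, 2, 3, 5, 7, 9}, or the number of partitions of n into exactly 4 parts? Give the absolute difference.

Partitions of 9 using only parts from {1, 2, 3, 5, 7, 9}: 19.
Partitions of 9 into exactly 4 parts: 6.
|19 − 6| = 13.

13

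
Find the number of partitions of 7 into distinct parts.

They are:
7
6 + 1
5 + 2
4 + 3
4 + 2 + 1
Counting gives 5.

5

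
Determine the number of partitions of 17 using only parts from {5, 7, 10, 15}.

2

Enumerating:
10,7
7,5,5
That's 2 in total.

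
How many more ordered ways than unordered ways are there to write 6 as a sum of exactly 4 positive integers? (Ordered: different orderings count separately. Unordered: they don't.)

8

Compositions: C(5,3) = 10.
Unordered (partitions into 4 parts): 2.
Difference: 10 − 2 = 8.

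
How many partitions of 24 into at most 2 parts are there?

13

The partitions of 24 that satisfy the conditions:
24
23,1
22,2
21,3
20,4
19,5
18,6
17,7
16,8
15,9
14,10
13,11
12,12
That's 13 in total.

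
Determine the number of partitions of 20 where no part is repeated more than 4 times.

Enumerating by decreasing first part gives 409 partitions in all.

409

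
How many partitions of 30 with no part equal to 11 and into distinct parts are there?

248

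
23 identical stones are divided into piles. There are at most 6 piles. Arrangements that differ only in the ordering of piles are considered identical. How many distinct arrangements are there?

454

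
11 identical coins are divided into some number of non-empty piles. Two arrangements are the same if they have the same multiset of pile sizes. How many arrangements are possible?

There are too many to list fully; the first 12 (by largest part) are:
11
10, 1
9, 2
9, 1, 1
8, 3
8, 2, 1
8, 1, 1, 1
7, 4
7, 3, 1
7, 2, 2
7, 2, 1, 1
7, 1, 1, 1, 1
…and 44 more, for 56 total.

56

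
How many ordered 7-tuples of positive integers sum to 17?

8008

A composition of 17 into 7 positive parts is chosen by placing 6 dividers among the 16 gaps between 17 units: C(16,6) = 8008.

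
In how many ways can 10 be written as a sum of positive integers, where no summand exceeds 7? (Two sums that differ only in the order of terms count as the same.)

38

There are too many to list fully; the first 12 (by largest part) are:
3, 7
1, 2, 7
1, 1, 1, 7
4, 6
1, 3, 6
2, 2, 6
1, 1, 2, 6
1, 1, 1, 1, 6
5, 5
1, 4, 5
2, 3, 5
1, 1, 3, 5
…and 26 more, for 38 total.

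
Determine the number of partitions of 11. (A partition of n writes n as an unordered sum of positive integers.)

A partial list (first 12 by largest part):
11
1+10
2+9
1+1+9
3+8
1+2+8
1+1+1+8
4+7
1+3+7
2+2+7
1+1+2+7
1+1+1+1+7
…and 44 more, for 56 total.

56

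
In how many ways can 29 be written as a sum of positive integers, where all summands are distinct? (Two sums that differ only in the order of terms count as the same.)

256

Counting exhaustively, 256 partitions satisfy the conditions.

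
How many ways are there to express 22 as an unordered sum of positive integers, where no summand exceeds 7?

There are 522 such partitions.

522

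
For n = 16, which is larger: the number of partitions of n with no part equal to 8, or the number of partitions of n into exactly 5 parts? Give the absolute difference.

172

Partitions of 16 with no part equal to 8: 209.
Partitions of 16 into exactly 5 parts: 37.
|209 − 37| = 172.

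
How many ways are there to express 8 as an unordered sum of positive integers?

22

They are:
8
7,1
6,2
6,1,1
5,3
5,2,1
5,1,1,1
4,4
4,3,1
4,2,2
4,2,1,1
4,1,1,1,1
3,3,2
3,3,1,1
3,2,2,1
3,2,1,1,1
3,1,1,1,1,1
2,2,2,2
2,2,2,1,1
2,2,1,1,1,1
2,1,1,1,1,1,1
1,1,1,1,1,1,1,1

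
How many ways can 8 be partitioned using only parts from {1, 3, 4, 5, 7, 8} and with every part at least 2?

3

Enumerating:
8
5+3
4+4
Counting gives 3.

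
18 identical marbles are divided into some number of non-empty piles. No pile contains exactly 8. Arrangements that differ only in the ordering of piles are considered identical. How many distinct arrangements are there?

343

A full systematic count gives 343.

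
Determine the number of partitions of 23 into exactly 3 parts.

There are too many to list fully; the first 12 (by largest part) are:
21, 1, 1
20, 2, 1
19, 3, 1
19, 2, 2
18, 4, 1
18, 3, 2
17, 5, 1
17, 4, 2
17, 3, 3
16, 6, 1
16, 5, 2
16, 4, 3
…and 32 more, for 44 total.

44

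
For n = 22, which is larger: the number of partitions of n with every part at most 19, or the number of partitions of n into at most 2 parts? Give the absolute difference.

986

Partitions of 22 with every part at most 19: 998.
Partitions of 22 into at most 2 parts: 12.
|998 − 12| = 986.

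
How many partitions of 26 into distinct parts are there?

165

A full systematic count gives 165.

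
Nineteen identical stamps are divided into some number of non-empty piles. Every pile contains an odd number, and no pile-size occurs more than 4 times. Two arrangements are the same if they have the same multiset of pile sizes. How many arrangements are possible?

30

A partial list (first 12 by largest part):
19
17+1+1
15+3+1
15+1+1+1+1
13+5+1
13+3+3
13+3+1+1+1
11+7+1
11+5+3
11+5+1+1+1
11+3+3+1+1
9+9+1
…and 18 more, for 30 total.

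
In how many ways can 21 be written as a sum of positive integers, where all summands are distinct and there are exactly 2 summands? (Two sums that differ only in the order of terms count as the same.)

10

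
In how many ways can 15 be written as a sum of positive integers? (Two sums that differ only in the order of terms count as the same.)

There are 176 such partitions.

176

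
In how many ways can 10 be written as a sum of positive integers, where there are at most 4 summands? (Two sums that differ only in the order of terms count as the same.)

The partitions of 10 that satisfy the conditions:
10
1, 9
2, 8
1, 1, 8
3, 7
1, 2, 7
1, 1, 1, 7
4, 6
1, 3, 6
2, 2, 6
1, 1, 2, 6
5, 5
1, 4, 5
2, 3, 5
1, 1, 3, 5
1, 2, 2, 5
2, 4, 4
1, 1, 4, 4
3, 3, 4
1, 2, 3, 4
2, 2, 2, 4
1, 3, 3, 3
2, 2, 3, 3
That's 23 in total.

23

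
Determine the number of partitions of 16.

Systematic enumeration (by largest part, then next-largest, …) yields 231.

231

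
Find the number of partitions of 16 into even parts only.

They are:
16
14,2
12,4
12,2,2
10,6
10,4,2
10,2,2,2
8,8
8,6,2
8,4,4
8,4,2,2
8,2,2,2,2
6,6,4
6,6,2,2
6,4,4,2
6,4,2,2,2
6,2,2,2,2,2
4,4,4,4
4,4,4,2,2
4,4,2,2,2,2
4,2,2,2,2,2,2
2,2,2,2,2,2,2,2

22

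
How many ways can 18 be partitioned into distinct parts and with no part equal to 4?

A partial list (first 12 by largest part):
18
1, 17
2, 16
3, 15
1, 2, 15
1, 3, 14
5, 13
2, 3, 13
6, 12
1, 5, 12
1, 2, 3, 12
7, 11
…and 19 more, for 31 total.

31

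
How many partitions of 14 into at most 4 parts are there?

47

There are too many to list fully; the first 12 (by largest part) are:
14
13,1
12,2
12,1,1
11,3
11,2,1
11,1,1,1
10,4
10,3,1
10,2,2
10,2,1,1
9,5
…and 35 more, for 47 total.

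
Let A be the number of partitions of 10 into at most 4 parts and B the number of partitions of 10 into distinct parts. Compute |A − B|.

13

Partitions of 10 into at most 4 parts: 23.
Partitions of 10 into distinct parts: 10.
|23 − 10| = 13.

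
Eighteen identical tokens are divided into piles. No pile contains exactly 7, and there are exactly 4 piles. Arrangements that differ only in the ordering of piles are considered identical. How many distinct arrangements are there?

37

A partial list (first 12 by largest part):
15, 1, 1, 1
14, 2, 1, 1
13, 3, 1, 1
13, 2, 2, 1
12, 4, 1, 1
12, 3, 2, 1
12, 2, 2, 2
11, 5, 1, 1
11, 4, 2, 1
11, 3, 3, 1
11, 3, 2, 2
10, 6, 1, 1
…and 25 more, for 37 total.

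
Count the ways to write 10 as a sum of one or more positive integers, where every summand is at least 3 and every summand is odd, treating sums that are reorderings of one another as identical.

2

The partitions of 10 that satisfy the conditions:
7 + 3
5 + 5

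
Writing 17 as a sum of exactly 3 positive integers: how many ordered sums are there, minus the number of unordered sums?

96

Compositions: C(16,2) = 120.
Partitions of 17 into exactly 3 parts: 24.
Difference: 120 − 24 = 96.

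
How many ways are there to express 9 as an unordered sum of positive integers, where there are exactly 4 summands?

6

They are:
1+1+1+6
1+1+2+5
1+1+3+4
1+2+2+4
1+2+3+3
2+2+2+3
Counting gives 6.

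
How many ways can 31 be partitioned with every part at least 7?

27

There are too many to list fully; the first 12 (by largest part) are:
31
24,7
23,8
22,9
21,10
20,11
19,12
18,13
17,14
17,7,7
16,15
16,8,7
…and 15 more, for 27 total.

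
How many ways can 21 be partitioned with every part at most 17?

785

A full systematic count gives 785.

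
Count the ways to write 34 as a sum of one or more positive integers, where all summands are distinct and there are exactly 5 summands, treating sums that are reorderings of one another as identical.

Direct enumeration gives 164 partitions.

164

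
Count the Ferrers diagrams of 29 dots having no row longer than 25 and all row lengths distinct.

Direct enumeration gives 251 partitions.

251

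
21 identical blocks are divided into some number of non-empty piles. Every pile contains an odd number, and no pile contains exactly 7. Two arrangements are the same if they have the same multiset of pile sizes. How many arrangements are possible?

54

A partial list (first 12 by largest part):
21
19+1+1
17+3+1
17+1+1+1+1
15+5+1
15+3+3
15+3+1+1+1
15+1+1+1+1+1+1
13+5+3
13+5+1+1+1
13+3+3+1+1
13+3+1+1+1+1+1
…and 42 more, for 54 total.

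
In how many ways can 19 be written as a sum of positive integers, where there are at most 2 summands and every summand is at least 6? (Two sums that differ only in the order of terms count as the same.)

5

Listing the qualifying partitions of 19:
19
13, 6
12, 7
11, 8
10, 9
Counting gives 5.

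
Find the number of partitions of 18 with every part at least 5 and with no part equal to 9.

8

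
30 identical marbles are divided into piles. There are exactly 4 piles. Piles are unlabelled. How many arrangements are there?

206

Enumerating by decreasing first part gives 206 partitions in all.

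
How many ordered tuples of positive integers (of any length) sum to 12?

2048

There are 11 gaps and each independently is a cut or not, giving 2^11 = 2048.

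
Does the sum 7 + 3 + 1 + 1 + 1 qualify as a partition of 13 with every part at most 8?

The parts sum to 13, and the condition 'no summand exceeds 8' holds.

Yes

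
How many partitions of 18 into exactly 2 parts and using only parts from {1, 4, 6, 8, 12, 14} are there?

2

Enumerating:
14,4
12,6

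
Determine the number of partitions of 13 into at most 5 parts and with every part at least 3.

10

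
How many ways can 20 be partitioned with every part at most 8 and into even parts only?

23

They are:
4,8,8
2,2,8,8
6,6,8
2,4,6,8
2,2,2,6,8
4,4,4,8
2,2,4,4,8
2,2,2,2,4,8
2,2,2,2,2,2,8
2,6,6,6
4,4,6,6
2,2,4,6,6
2,2,2,2,6,6
2,4,4,4,6
2,2,2,4,4,6
2,2,2,2,2,4,6
2,2,2,2,2,2,2,6
4,4,4,4,4
2,2,4,4,4,4
2,2,2,2,4,4,4
2,2,2,2,2,2,4,4
2,2,2,2,2,2,2,2,4
2,2,2,2,2,2,2,2,2,2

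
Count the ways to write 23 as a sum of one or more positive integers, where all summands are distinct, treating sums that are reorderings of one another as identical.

Direct enumeration gives 104 partitions.

104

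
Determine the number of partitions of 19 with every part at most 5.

A full systematic count gives 164.

164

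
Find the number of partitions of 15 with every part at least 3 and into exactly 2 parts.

5

They are:
12,3
11,4
10,5
9,6
8,7
Counting gives 5.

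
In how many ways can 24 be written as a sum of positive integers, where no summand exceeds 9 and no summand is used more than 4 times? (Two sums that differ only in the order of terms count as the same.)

Systematic enumeration (by largest part, then next-largest, …) yields 560.

560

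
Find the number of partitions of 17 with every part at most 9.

252

There are 252 such partitions.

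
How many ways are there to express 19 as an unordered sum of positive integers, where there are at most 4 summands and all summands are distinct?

49

A partial list (first 12 by largest part):
19
18,1
17,2
16,3
16,2,1
15,4
15,3,1
14,5
14,4,1
14,3,2
13,6
13,5,1
…and 37 more, for 49 total.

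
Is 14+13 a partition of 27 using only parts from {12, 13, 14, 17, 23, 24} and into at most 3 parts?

Yes

The parts sum to 27, and the condition 'each summand belongs to {12, 13, 14, 17, 23, 24}' holds; the condition 'there are at most 3 summands' holds.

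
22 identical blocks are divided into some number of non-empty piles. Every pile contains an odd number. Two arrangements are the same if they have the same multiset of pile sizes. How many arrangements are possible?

89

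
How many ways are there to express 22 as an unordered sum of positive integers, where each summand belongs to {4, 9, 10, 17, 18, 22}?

4

Listing the qualifying partitions of 22:
22
18, 4
10, 4, 4, 4
9, 9, 4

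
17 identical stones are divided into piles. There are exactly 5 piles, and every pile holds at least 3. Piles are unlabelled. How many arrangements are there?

2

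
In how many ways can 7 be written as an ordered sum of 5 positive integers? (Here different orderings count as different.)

Place 4 bars in the 6 internal gaps of a row of 7 dots: C(6,4) = 15.

15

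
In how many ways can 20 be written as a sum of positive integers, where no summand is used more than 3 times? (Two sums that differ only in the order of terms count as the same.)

Counting exhaustively, 320 partitions satisfy the conditions.

320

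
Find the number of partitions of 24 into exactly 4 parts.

Direct enumeration gives 108 partitions.

108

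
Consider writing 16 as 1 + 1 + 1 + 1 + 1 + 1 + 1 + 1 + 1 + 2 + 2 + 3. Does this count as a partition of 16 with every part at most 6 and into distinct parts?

The parts sum to 16, and the condition 'all summands are distinct' is violated.

No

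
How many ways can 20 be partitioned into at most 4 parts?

108

Enumerating by decreasing first part gives 108 partitions in all.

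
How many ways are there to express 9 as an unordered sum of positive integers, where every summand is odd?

8

Enumerating:
9
7 + 1 + 1
5 + 3 + 1
5 + 1 + 1 + 1 + 1
3 + 3 + 3
3 + 3 + 1 + 1 + 1
3 + 1 + 1 + 1 + 1 + 1 + 1
1 + 1 + 1 + 1 + 1 + 1 + 1 + 1 + 1
Counting gives 8.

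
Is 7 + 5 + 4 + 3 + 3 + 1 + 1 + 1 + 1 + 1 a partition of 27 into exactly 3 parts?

The parts sum to 27, and the condition 'there are exactly 3 summands' is violated.

No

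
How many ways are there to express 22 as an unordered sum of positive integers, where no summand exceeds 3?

52

There are too many to list fully; the first 12 (by largest part) are:
3 + 3 + 3 + 3 + 3 + 3 + 3 + 1
3 + 3 + 3 + 3 + 3 + 3 + 2 + 2
3 + 3 + 3 + 3 + 3 + 3 + 2 + 1 + 1
3 + 3 + 3 + 3 + 3 + 3 + 1 + 1 + 1 + 1
3 + 3 + 3 + 3 + 3 + 2 + 2 + 2 + 1
3 + 3 + 3 + 3 + 3 + 2 + 2 + 1 + 1 + 1
3 + 3 + 3 + 3 + 3 + 2 + 1 + 1 + 1 + 1 + 1
3 + 3 + 3 + 3 + 3 + 1 + 1 + 1 + 1 + 1 + 1 + 1
3 + 3 + 3 + 3 + 2 + 2 + 2 + 2 + 2
3 + 3 + 3 + 3 + 2 + 2 + 2 + 2 + 1 + 1
3 + 3 + 3 + 3 + 2 + 2 + 2 + 1 + 1 + 1 + 1
3 + 3 + 3 + 3 + 2 + 2 + 1 + 1 + 1 + 1 + 1 + 1
…and 40 more, for 52 total.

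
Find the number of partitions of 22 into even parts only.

A partial list (first 12 by largest part):
22
2,20
4,18
2,2,18
6,16
2,4,16
2,2,2,16
8,14
2,6,14
4,4,14
2,2,4,14
2,2,2,2,14
…and 44 more, for 56 total.

56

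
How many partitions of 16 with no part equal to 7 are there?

201

There are 201 such partitions.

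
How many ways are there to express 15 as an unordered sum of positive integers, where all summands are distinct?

There are too many to list fully; the first 12 (by largest part) are:
15
14+1
13+2
12+3
12+2+1
11+4
11+3+1
10+5
10+4+1
10+3+2
9+6
9+5+1
…and 15 more, for 27 total.

27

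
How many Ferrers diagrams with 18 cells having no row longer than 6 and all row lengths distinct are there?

2

They are:
6, 5, 4, 3
6, 5, 4, 2, 1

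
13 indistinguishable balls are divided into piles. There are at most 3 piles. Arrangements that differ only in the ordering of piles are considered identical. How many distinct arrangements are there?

The partitions of 13 that satisfy the conditions:
13
12,1
11,2
11,1,1
10,3
10,2,1
9,4
9,3,1
9,2,2
8,5
8,4,1
8,3,2
7,6
7,5,1
7,4,2
7,3,3
6,6,1
6,5,2
6,4,3
5,5,3
5,4,4
Counting gives 21.

21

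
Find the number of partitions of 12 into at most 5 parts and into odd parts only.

8

The partitions of 12 that satisfy the conditions:
11+1
9+3
9+1+1+1
7+5
7+3+1+1
5+5+1+1
5+3+3+1
3+3+3+3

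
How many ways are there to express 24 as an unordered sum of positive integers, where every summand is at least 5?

A partial list (first 12 by largest part):
24
5,19
6,18
7,17
8,16
9,15
10,14
5,5,14
11,13
5,6,13
12,12
5,7,12
…and 14 more, for 26 total.

26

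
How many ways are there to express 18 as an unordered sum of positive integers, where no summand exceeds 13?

Counting exhaustively, 373 partitions satisfy the conditions.

373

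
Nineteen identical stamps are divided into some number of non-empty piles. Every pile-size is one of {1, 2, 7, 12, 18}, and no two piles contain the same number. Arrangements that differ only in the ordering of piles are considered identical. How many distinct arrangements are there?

2

Listing the qualifying partitions of 19:
18+1
12+7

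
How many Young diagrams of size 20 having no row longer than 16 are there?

620

Direct enumeration gives 620 partitions.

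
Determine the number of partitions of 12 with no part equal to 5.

A partial list (first 12 by largest part):
12
11+1
10+2
10+1+1
9+3
9+2+1
9+1+1+1
8+4
8+3+1
8+2+2
8+2+1+1
8+1+1+1+1
…and 50 more, for 62 total.

62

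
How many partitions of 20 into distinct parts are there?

64

A partial list (first 12 by largest part):
20
1, 19
2, 18
3, 17
1, 2, 17
4, 16
1, 3, 16
5, 15
1, 4, 15
2, 3, 15
6, 14
1, 5, 14
…and 52 more, for 64 total.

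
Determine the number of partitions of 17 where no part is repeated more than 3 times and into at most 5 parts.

Systematic enumeration (by largest part, then next-largest, …) yields 115.

115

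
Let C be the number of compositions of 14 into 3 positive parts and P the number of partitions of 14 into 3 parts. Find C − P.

62

Compositions: C(13,2) = 78.
Partitions of 14 into exactly 3 parts: 16.
Difference: 78 − 16 = 62.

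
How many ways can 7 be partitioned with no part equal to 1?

4

They are:
7
5, 2
4, 3
3, 2, 2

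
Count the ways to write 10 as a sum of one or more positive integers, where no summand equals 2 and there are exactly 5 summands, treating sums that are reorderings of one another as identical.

2

Enumerating:
6+1+1+1+1
4+3+1+1+1
That's 2 in total.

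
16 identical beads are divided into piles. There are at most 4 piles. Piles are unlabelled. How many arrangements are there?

There are too many to list fully; the first 12 (by largest part) are:
16
15,1
14,2
14,1,1
13,3
13,2,1
13,1,1,1
12,4
12,3,1
12,2,2
12,2,1,1
11,5
…and 52 more, for 64 total.

64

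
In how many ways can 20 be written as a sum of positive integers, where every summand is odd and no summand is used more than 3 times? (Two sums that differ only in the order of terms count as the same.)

A partial list (first 12 by largest part):
19+1
17+3
17+1+1+1
15+5
15+3+1+1
13+7
13+5+1+1
13+3+3+1
11+9
11+7+1+1
11+5+3+1
11+3+3+3
…and 15 more, for 27 total.

27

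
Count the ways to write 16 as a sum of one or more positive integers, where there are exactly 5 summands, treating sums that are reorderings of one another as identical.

37

There are too many to list fully; the first 12 (by largest part) are:
1 + 1 + 1 + 1 + 12
1 + 1 + 1 + 2 + 11
1 + 1 + 1 + 3 + 10
1 + 1 + 2 + 2 + 10
1 + 1 + 1 + 4 + 9
1 + 1 + 2 + 3 + 9
1 + 2 + 2 + 2 + 9
1 + 1 + 1 + 5 + 8
1 + 1 + 2 + 4 + 8
1 + 1 + 3 + 3 + 8
1 + 2 + 2 + 3 + 8
2 + 2 + 2 + 2 + 8
…and 25 more, for 37 total.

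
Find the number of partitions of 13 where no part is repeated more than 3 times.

64

There are too many to list fully; the first 12 (by largest part) are:
13
12 + 1
11 + 2
11 + 1 + 1
10 + 3
10 + 2 + 1
10 + 1 + 1 + 1
9 + 4
9 + 3 + 1
9 + 2 + 2
9 + 2 + 1 + 1
8 + 5
…and 52 more, for 64 total.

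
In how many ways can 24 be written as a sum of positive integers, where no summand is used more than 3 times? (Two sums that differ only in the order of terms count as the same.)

Counting exhaustively, 722 partitions satisfy the conditions.

722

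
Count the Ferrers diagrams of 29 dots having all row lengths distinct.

256

A full systematic count gives 256.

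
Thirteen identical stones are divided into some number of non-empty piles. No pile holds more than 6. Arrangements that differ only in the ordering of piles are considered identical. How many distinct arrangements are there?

71

Enumerating by decreasing first part gives 71 partitions in all.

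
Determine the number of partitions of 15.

176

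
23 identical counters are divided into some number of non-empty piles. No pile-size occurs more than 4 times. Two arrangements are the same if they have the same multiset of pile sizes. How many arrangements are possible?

Counting exhaustively, 769 partitions satisfy the conditions.

769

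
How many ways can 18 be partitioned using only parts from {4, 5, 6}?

3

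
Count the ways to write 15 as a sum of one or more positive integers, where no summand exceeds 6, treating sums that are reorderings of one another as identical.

110

Direct enumeration gives 110 partitions.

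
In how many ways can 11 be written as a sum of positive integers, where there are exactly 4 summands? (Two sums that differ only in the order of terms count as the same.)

Enumerating:
8+1+1+1
7+2+1+1
6+3+1+1
6+2+2+1
5+4+1+1
5+3+2+1
5+2+2+2
4+4+2+1
4+3+3+1
4+3+2+2
3+3+3+2
That's 11 in total.

11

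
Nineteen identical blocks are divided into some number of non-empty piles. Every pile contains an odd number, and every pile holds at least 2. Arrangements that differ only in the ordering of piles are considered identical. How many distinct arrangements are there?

Listing the qualifying partitions of 19:
19
13+3+3
11+5+3
9+7+3
9+5+5
7+7+5
7+3+3+3+3
5+5+3+3+3

8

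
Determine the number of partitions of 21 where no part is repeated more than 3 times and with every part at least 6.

9

Enumerating:
21
15,6
14,7
13,8
12,9
11,10
9,6,6
8,7,6
7,7,7
That's 9 in total.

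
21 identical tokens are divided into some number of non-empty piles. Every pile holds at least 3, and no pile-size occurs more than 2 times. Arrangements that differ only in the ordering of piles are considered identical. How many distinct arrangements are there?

44

A partial list (first 12 by largest part):
21
18 + 3
17 + 4
16 + 5
15 + 6
15 + 3 + 3
14 + 7
14 + 4 + 3
13 + 8
13 + 5 + 3
13 + 4 + 4
12 + 9
…and 32 more, for 44 total.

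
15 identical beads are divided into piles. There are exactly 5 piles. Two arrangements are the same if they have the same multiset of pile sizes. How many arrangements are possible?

There are too many to list fully; the first 12 (by largest part) are:
11, 1, 1, 1, 1
10, 2, 1, 1, 1
9, 3, 1, 1, 1
9, 2, 2, 1, 1
8, 4, 1, 1, 1
8, 3, 2, 1, 1
8, 2, 2, 2, 1
7, 5, 1, 1, 1
7, 4, 2, 1, 1
7, 3, 3, 1, 1
7, 3, 2, 2, 1
7, 2, 2, 2, 2
…and 18 more, for 30 total.

30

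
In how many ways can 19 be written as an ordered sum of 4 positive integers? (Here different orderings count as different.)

816

By stars and bars with positive parts, the count is C(18,3) = 816.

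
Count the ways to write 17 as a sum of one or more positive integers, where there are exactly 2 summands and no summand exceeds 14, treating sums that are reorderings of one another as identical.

Listing the qualifying partitions of 17:
14+3
13+4
12+5
11+6
10+7
9+8
That's 6 in total.

6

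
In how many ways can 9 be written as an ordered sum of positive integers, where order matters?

There are 8 gaps and each independently is a cut or not, giving 2^8 = 256.

256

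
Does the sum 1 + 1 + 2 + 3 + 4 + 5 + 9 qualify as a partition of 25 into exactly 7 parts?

The parts sum to 25, and the condition 'there are exactly 7 summands' holds.

Yes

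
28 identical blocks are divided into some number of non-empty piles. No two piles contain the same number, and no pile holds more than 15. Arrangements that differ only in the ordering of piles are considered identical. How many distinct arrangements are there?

152

Systematic enumeration (by largest part, then next-largest, …) yields 152.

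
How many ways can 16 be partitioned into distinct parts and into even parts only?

6

Listing the qualifying partitions of 16:
16
2,14
4,12
6,10
2,4,10
2,6,8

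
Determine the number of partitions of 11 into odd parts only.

12

Enumerating:
11
9 + 1 + 1
7 + 3 + 1
7 + 1 + 1 + 1 + 1
5 + 5 + 1
5 + 3 + 3
5 + 3 + 1 + 1 + 1
5 + 1 + 1 + 1 + 1 + 1 + 1
3 + 3 + 3 + 1 + 1
3 + 3 + 1 + 1 + 1 + 1 + 1
3 + 1 + 1 + 1 + 1 + 1 + 1 + 1 + 1
1 + 1 + 1 + 1 + 1 + 1 + 1 + 1 + 1 + 1 + 1
Counting gives 12.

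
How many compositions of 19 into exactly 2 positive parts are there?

Place 1 bars in the 18 internal gaps of a row of 19 dots: C(18,1) = 18.

18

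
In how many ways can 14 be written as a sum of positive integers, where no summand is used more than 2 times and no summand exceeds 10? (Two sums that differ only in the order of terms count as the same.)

A partial list (first 12 by largest part):
10, 4
10, 3, 1
10, 2, 2
10, 2, 1, 1
9, 5
9, 4, 1
9, 3, 2
9, 3, 1, 1
9, 2, 2, 1
8, 6
8, 5, 1
8, 4, 2
…and 39 more, for 51 total.

51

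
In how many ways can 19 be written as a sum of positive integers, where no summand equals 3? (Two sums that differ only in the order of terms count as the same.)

A full systematic count gives 259.

259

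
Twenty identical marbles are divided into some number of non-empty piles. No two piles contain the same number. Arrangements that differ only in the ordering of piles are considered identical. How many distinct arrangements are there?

There are too many to list fully; the first 12 (by largest part) are:
20
19, 1
18, 2
17, 3
17, 2, 1
16, 4
16, 3, 1
15, 5
15, 4, 1
15, 3, 2
14, 6
14, 5, 1
…and 52 more, for 64 total.

64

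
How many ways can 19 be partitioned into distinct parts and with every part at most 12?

A partial list (first 12 by largest part):
12, 7
12, 6, 1
12, 5, 2
12, 4, 3
12, 4, 2, 1
11, 8
11, 7, 1
11, 6, 2
11, 5, 3
11, 5, 2, 1
11, 4, 3, 1
10, 9
…and 28 more, for 40 total.

40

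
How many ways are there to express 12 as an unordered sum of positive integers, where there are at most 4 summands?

A partial list (first 12 by largest part):
12
11 + 1
10 + 2
10 + 1 + 1
9 + 3
9 + 2 + 1
9 + 1 + 1 + 1
8 + 4
8 + 3 + 1
8 + 2 + 2
8 + 2 + 1 + 1
7 + 5
…and 22 more, for 34 total.

34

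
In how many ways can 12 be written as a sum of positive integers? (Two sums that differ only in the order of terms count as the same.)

77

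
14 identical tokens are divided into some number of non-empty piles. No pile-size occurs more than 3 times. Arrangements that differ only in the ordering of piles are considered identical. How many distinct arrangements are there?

82

There are 82 such partitions.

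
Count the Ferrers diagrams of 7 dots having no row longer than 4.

11

The partitions of 7 that satisfy the conditions:
4,3
4,2,1
4,1,1,1
3,3,1
3,2,2
3,2,1,1
3,1,1,1,1
2,2,2,1
2,2,1,1,1
2,1,1,1,1,1
1,1,1,1,1,1,1
Counting gives 11.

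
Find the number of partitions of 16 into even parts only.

22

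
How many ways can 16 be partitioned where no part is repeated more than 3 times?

132

Counting exhaustively, 132 partitions satisfy the conditions.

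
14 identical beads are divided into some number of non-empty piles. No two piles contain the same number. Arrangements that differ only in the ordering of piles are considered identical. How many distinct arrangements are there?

They are:
14
1,13
2,12
3,11
1,2,11
4,10
1,3,10
5,9
1,4,9
2,3,9
6,8
1,5,8
2,4,8
1,2,3,8
1,6,7
2,5,7
3,4,7
1,2,4,7
3,5,6
1,2,5,6
1,3,4,6
2,3,4,5

22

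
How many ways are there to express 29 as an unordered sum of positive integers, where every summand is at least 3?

Counting exhaustively, 273 partitions satisfy the conditions.

273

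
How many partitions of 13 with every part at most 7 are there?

82

Counting exhaustively, 82 partitions satisfy the conditions.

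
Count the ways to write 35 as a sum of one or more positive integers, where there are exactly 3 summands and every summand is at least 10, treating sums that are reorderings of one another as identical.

The partitions of 35 that satisfy the conditions:
15, 10, 10
14, 11, 10
13, 12, 10
13, 11, 11
12, 12, 11

5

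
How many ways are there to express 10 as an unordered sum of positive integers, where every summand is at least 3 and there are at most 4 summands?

5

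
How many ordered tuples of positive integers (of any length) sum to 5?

There are 4 gaps and each independently is a cut or not, giving 2^4 = 16.

16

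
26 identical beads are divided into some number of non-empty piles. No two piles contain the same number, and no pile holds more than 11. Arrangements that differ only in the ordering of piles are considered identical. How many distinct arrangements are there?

59

A partial list (first 12 by largest part):
11, 10, 5
11, 10, 4, 1
11, 10, 3, 2
11, 9, 6
11, 9, 5, 1
11, 9, 4, 2
11, 9, 3, 2, 1
11, 8, 7
11, 8, 6, 1
11, 8, 5, 2
11, 8, 4, 3
11, 8, 4, 2, 1
…and 47 more, for 59 total.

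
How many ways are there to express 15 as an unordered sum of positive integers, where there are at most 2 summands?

The partitions of 15 that satisfy the conditions:
15
14+1
13+2
12+3
11+4
10+5
9+6
8+7
That's 8 in total.

8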